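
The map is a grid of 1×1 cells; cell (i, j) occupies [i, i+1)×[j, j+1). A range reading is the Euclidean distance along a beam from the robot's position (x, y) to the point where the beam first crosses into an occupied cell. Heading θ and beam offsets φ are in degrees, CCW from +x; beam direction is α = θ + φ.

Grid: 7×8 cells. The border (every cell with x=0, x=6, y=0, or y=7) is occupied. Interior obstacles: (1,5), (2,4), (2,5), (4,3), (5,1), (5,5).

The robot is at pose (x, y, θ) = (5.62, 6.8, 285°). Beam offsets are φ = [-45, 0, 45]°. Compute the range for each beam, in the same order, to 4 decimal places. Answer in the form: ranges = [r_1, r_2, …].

beam 1: φ=-45°, α=240°
  cosα=-0.5000 sinα=-0.8660 | (5,6) | tMaxX 1.2400 tMaxY 0.9238 | tΔX 2.0000 tΔY 1.1547
    t=0.9238 [y] (5,5) — stop
  → r_1 = 0.9238
beam 2: φ=0°, α=285°
  cosα=0.2588 sinα=-0.9659 | (5,6) | tMaxX 1.4682 tMaxY 0.8282 | tΔX 3.8637 tΔY 1.0353
    t=0.8282 [y] (5,5) — stop
  → r_2 = 0.8282
beam 3: φ=45°, α=330°
  cosα=0.8660 sinα=-0.5000 | (5,6) | tMaxX 0.4388 tMaxY 1.6000 | tΔX 1.1547 tΔY 2.0000
    t=0.4388 [x] (6,6) — stop
  → r_3 = 0.4388

ranges = [0.9238, 0.8282, 0.4388]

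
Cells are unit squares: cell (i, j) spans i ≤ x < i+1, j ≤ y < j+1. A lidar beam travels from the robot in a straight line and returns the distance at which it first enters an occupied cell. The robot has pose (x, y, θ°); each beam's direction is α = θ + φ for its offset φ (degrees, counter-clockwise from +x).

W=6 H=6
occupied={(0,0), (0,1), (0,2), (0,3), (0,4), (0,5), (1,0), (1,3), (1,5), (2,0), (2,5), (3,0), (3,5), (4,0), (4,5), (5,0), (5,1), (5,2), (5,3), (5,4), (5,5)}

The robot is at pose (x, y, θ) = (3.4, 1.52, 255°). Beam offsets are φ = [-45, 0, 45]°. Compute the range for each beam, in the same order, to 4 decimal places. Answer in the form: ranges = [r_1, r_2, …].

beam 1: φ=-45°, α=210°
  dir = (cos 210°, sin 210°) = (-0.8660, -0.5000); from cell (3,1)
  next x-line at t=0.4619, next y-line at t=1.0400; Δt_x=1.1547, Δt_y=2.0000
    x: enter (2,1) at t=0.4619
    y: enter (2,0) at t=1.0400 ← occupied
  → r_1 = 1.0400
beam 2: φ=0°, α=255°
  dir = (cos 255°, sin 255°) = (-0.2588, -0.9659); from cell (3,1)
  next x-line at t=1.5455, next y-line at t=0.5383; Δt_x=3.8637, Δt_y=1.0353
    y: enter (3,0) at t=0.5383 ← occupied
  → r_2 = 0.5383
beam 3: φ=45°, α=300°
  dir = (cos 300°, sin 300°) = (0.5000, -0.8660); from cell (3,1)
  next x-line at t=1.2000, next y-line at t=0.6004; Δt_x=2.0000, Δt_y=1.1547
    y: enter (3,0) at t=0.6004 ← occupied
  → r_3 = 0.6004

ranges = [1.0400, 0.5383, 0.6004]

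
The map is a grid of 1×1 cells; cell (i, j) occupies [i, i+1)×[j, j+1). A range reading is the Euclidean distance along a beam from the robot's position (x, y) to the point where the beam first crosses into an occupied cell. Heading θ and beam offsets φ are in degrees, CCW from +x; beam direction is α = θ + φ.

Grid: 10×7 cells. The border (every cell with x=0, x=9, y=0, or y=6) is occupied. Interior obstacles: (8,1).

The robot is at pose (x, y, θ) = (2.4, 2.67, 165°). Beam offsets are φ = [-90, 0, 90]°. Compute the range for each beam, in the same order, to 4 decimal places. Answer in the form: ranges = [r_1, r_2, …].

ranges = [3.4475, 1.4494, 1.7289]

beam 1: φ=-90°, α=75°
  cosα=0.2588 sinα=0.9659 | (2,2) | tMaxX 2.3182 tMaxY 0.3416 | tΔX 3.8637 tΔY 1.0353
    t=0.3416 [y] (2,3)
    t=1.3769 [y] (2,4)
    t=2.3182 [x] (3,4)
    t=2.4122 [y] (3,5)
    t=3.4475 [y] (3,6) — stop
  → r_1 = 3.4475
beam 2: φ=0°, α=165°
  cosα=-0.9659 sinα=0.2588 | (2,2) | tMaxX 0.4141 tMaxY 1.2750 | tΔX 1.0353 tΔY 3.8637
    t=0.4141 [x] (1,2)
    t=1.2750 [y] (1,3)
    t=1.4494 [x] (0,3) — stop
  → r_2 = 1.4494
beam 3: φ=90°, α=255°
  cosα=-0.2588 sinα=-0.9659 | (2,2) | tMaxX 1.5455 tMaxY 0.6936 | tΔX 3.8637 tΔY 1.0353
    t=0.6936 [y] (2,1)
    t=1.5455 [x] (1,1)
    t=1.7289 [y] (1,0) — stop
  → r_3 = 1.7289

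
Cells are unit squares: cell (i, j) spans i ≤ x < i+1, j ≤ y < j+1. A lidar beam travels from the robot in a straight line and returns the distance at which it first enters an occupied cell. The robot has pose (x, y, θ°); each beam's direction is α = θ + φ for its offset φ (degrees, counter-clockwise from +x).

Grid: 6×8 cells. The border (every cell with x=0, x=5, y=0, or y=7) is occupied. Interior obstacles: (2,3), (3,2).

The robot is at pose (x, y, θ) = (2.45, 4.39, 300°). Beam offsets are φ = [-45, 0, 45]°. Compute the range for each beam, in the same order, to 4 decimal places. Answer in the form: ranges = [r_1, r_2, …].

ranges = [0.4038, 0.4503, 2.6400]

beam 1: φ=-45°, α=255°
  cosα=-0.2588 sinα=-0.9659 | (2,4) | tMaxX 1.7387 tMaxY 0.4038 | tΔX 3.8637 tΔY 1.0353
    t=0.4038 [y] (2,3) — stop
  → r_1 = 0.4038
beam 2: φ=0°, α=300°
  cosα=0.5000 sinα=-0.8660 | (2,4) | tMaxX 1.1000 tMaxY 0.4503 | tΔX 2.0000 tΔY 1.1547
    t=0.4503 [y] (2,3) — stop
  → r_2 = 0.4503
beam 3: φ=45°, α=345°
  cosα=0.9659 sinα=-0.2588 | (2,4) | tMaxX 0.5694 tMaxY 1.5068 | tΔX 1.0353 tΔY 3.8637
    t=0.5694 [x] (3,4)
    t=1.5068 [y] (3,3)
    t=1.6047 [x] (4,3)
    t=2.6400 [x] (5,3) — stop
  → r_3 = 2.6400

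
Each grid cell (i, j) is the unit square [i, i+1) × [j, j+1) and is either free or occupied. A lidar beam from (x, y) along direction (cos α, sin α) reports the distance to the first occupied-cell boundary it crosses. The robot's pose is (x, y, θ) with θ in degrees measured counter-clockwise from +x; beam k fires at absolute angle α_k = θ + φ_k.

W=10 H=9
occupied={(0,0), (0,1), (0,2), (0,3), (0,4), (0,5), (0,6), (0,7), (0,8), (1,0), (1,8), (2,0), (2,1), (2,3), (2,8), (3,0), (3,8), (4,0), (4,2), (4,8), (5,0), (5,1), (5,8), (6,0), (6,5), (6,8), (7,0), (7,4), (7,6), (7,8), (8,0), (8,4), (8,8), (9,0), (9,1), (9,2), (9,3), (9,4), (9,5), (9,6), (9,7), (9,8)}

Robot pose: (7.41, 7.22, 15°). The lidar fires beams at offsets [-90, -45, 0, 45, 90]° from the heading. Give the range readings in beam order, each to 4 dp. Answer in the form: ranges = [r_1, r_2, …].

ranges = [0.2278, 0.4400, 1.6461, 0.9007, 0.8075]

beam 1: φ=-90°, α=285°
  d=(0.2588,-0.9659)  start (7,7)  tX=2.2796 tY=0.2278  stride 1/|dx|=3.8637 1/|dy|=1.0353
    cross y-line → (7,6), t=0.2278 (wall)
  → r_1 = 0.2278
beam 2: φ=-45°, α=330°
  d=(0.8660,-0.5000)  start (7,7)  tX=0.6813 tY=0.4400  stride 1/|dx|=1.1547 1/|dy|=2.0000
    cross y-line → (7,6), t=0.4400 (wall)
  → r_2 = 0.4400
beam 3: φ=0°, α=15°
  d=(0.9659,0.2588)  start (7,7)  tX=0.6108 tY=3.0137  stride 1/|dx|=1.0353 1/|dy|=3.8637
    cross x-line → (8,7), t=0.6108
    cross x-line → (9,7), t=1.6461 (wall)
  → r_3 = 1.6461
beam 4: φ=45°, α=60°
  d=(0.5000,0.8660)  start (7,7)  tX=1.1800 tY=0.9007  stride 1/|dx|=2.0000 1/|dy|=1.1547
    cross y-line → (7,8), t=0.9007 (wall)
  → r_4 = 0.9007
beam 5: φ=90°, α=105°
  d=(-0.2588,0.9659)  start (7,7)  tX=1.5841 tY=0.8075  stride 1/|dx|=3.8637 1/|dy|=1.0353
    cross y-line → (7,8), t=0.8075 (wall)
  → r_5 = 0.8075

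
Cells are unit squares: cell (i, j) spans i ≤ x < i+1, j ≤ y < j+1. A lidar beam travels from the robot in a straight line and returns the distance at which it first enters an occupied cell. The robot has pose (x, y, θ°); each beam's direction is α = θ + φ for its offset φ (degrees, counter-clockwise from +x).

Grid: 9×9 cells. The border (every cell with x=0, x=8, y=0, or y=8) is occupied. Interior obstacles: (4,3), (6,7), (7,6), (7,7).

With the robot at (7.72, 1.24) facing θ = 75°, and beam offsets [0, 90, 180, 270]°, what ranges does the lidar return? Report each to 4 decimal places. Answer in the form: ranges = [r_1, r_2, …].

beam 1: φ=0°, α=75°
  dir = (cos 75°, sin 75°) = (0.2588, 0.9659); from cell (7,1)
  next x-line at t=1.0818, next y-line at t=0.7868; Δt_x=3.8637, Δt_y=1.0353
    y: enter (7,2) at t=0.7868
    x: enter (8,2) at t=1.0818 ← occupied
  → r_1 = 1.0818
beam 2: φ=90°, α=165°
  dir = (cos 165°, sin 165°) = (-0.9659, 0.2588); from cell (7,1)
  next x-line at t=0.7454, next y-line at t=2.9364; Δt_x=1.0353, Δt_y=3.8637
    x: enter (6,1) at t=0.7454
    x: enter (5,1) at t=1.7807
    x: enter (4,1) at t=2.8160
    y: enter (4,2) at t=2.9364
    x: enter (3,2) at t=3.8512
    x: enter (2,2) at t=4.8865
    x: enter (1,2) at t=5.9218
    y: enter (1,3) at t=6.8001
    x: enter (0,3) at t=6.9571 ← occupied
  → r_2 = 6.9571
beam 3: φ=180°, α=255°
  dir = (cos 255°, sin 255°) = (-0.2588, -0.9659); from cell (7,1)
  next x-line at t=2.7819, next y-line at t=0.2485; Δt_x=3.8637, Δt_y=1.0353
    y: enter (7,0) at t=0.2485 ← occupied
  → r_3 = 0.2485
beam 4: φ=270°, α=345°
  dir = (cos 345°, sin 345°) = (0.9659, -0.2588); from cell (7,1)
  next x-line at t=0.2899, next y-line at t=0.9273; Δt_x=1.0353, Δt_y=3.8637
    x: enter (8,1) at t=0.2899 ← occupied
  → r_4 = 0.2899

ranges = [1.0818, 6.9571, 0.2485, 0.2899]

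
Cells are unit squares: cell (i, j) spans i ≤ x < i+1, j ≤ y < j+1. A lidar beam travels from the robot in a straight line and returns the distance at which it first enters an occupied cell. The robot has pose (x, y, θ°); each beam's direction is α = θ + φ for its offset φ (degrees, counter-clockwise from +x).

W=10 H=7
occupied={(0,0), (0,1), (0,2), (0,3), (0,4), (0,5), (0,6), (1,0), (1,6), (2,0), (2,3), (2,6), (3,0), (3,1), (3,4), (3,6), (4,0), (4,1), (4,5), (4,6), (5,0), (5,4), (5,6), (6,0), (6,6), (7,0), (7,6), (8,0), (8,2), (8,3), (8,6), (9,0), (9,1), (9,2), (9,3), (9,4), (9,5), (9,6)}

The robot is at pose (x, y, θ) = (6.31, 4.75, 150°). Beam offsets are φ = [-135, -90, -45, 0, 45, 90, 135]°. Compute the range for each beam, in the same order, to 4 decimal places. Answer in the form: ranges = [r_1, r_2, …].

ranges = [2.7849, 1.4434, 1.2941, 0.3580, 0.3209, 0.6200, 3.8823]

beam 1: φ=-135°, α=15°
  dir = (cos 15°, sin 15°) = (0.9659, 0.2588); from cell (6,4)
  next x-line at t=0.7143, next y-line at t=0.9659; Δt_x=1.0353, Δt_y=3.8637
    x: enter (7,4) at t=0.7143
    y: enter (7,5) at t=0.9659
    x: enter (8,5) at t=1.7496
    x: enter (9,5) at t=2.7849 ← occupied
  → r_1 = 2.7849
beam 2: φ=-90°, α=60°
  dir = (cos 60°, sin 60°) = (0.5000, 0.8660); from cell (6,4)
  next x-line at t=1.3800, next y-line at t=0.2887; Δt_x=2.0000, Δt_y=1.1547
    y: enter (6,5) at t=0.2887
    x: enter (7,5) at t=1.3800
    y: enter (7,6) at t=1.4434 ← occupied
  → r_2 = 1.4434
beam 3: φ=-45°, α=105°
  dir = (cos 105°, sin 105°) = (-0.2588, 0.9659); from cell (6,4)
  next x-line at t=1.1977, next y-line at t=0.2588; Δt_x=3.8637, Δt_y=1.0353
    y: enter (6,5) at t=0.2588
    x: enter (5,5) at t=1.1977
    y: enter (5,6) at t=1.2941 ← occupied
  → r_3 = 1.2941
beam 4: φ=0°, α=150°
  dir = (cos 150°, sin 150°) = (-0.8660, 0.5000); from cell (6,4)
  next x-line at t=0.3580, next y-line at t=0.5000; Δt_x=1.1547, Δt_y=2.0000
    x: enter (5,4) at t=0.3580 ← occupied
  → r_4 = 0.3580
beam 5: φ=45°, α=195°
  dir = (cos 195°, sin 195°) = (-0.9659, -0.2588); from cell (6,4)
  next x-line at t=0.3209, next y-line at t=2.8978; Δt_x=1.0353, Δt_y=3.8637
    x: enter (5,4) at t=0.3209 ← occupied
  → r_5 = 0.3209
beam 6: φ=90°, α=240°
  dir = (cos 240°, sin 240°) = (-0.5000, -0.8660); from cell (6,4)
  next x-line at t=0.6200, next y-line at t=0.8660; Δt_x=2.0000, Δt_y=1.1547
    x: enter (5,4) at t=0.6200 ← occupied
  → r_6 = 0.6200
beam 7: φ=135°, α=285°
  dir = (cos 285°, sin 285°) = (0.2588, -0.9659); from cell (6,4)
  next x-line at t=2.6660, next y-line at t=0.7765; Δt_x=3.8637, Δt_y=1.0353
    y: enter (6,3) at t=0.7765
    y: enter (6,2) at t=1.8117
    x: enter (7,2) at t=2.6660
    y: enter (7,1) at t=2.8470
    y: enter (7,0) at t=3.8823 ← occupied
  → r_7 = 3.8823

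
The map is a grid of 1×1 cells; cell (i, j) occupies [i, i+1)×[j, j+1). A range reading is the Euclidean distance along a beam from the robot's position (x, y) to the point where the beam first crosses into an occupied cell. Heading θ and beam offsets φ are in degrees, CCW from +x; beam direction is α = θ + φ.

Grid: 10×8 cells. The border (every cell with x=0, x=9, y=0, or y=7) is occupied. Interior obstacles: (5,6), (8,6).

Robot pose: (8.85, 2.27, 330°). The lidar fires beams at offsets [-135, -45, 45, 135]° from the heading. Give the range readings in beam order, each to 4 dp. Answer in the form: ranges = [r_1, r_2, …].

beam 1: φ=-135°, α=195°
  dir = (cos 195°, sin 195°) = (-0.9659, -0.2588); from cell (8,2)
  next x-line at t=0.8800, next y-line at t=1.0432; Δt_x=1.0353, Δt_y=3.8637
    x: enter (7,2) at t=0.8800
    y: enter (7,1) at t=1.0432
    x: enter (6,1) at t=1.9153
    x: enter (5,1) at t=2.9505
    x: enter (4,1) at t=3.9858
    y: enter (4,0) at t=4.9069 ← occupied
  → r_1 = 4.9069
beam 2: φ=-45°, α=285°
  dir = (cos 285°, sin 285°) = (0.2588, -0.9659); from cell (8,2)
  next x-line at t=0.5796, next y-line at t=0.2795; Δt_x=3.8637, Δt_y=1.0353
    y: enter (8,1) at t=0.2795
    x: enter (9,1) at t=0.5796 ← occupied
  → r_2 = 0.5796
beam 3: φ=45°, α=15°
  dir = (cos 15°, sin 15°) = (0.9659, 0.2588); from cell (8,2)
  next x-line at t=0.1553, next y-line at t=2.8205; Δt_x=1.0353, Δt_y=3.8637
    x: enter (9,2) at t=0.1553 ← occupied
  → r_3 = 0.1553
beam 4: φ=135°, α=105°
  dir = (cos 105°, sin 105°) = (-0.2588, 0.9659); from cell (8,2)
  next x-line at t=3.2841, next y-line at t=0.7558; Δt_x=3.8637, Δt_y=1.0353
    y: enter (8,3) at t=0.7558
    y: enter (8,4) at t=1.7910
    y: enter (8,5) at t=2.8263
    x: enter (7,5) at t=3.2841
    y: enter (7,6) at t=3.8616
    y: enter (7,7) at t=4.8969 ← occupied
  → r_4 = 4.8969

ranges = [4.9069, 0.5796, 0.1553, 4.8969]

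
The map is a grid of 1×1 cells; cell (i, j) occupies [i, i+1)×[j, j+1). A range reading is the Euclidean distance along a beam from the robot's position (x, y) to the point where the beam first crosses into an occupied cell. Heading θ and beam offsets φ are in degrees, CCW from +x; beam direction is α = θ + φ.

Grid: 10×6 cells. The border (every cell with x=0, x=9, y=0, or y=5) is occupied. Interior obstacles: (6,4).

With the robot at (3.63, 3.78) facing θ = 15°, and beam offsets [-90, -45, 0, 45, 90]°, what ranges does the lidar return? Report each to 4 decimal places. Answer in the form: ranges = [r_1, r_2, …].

ranges = [2.8781, 5.5600, 2.4536, 1.4087, 1.2630]

beam 1: φ=-90°, α=285°
  cosα=0.2588 sinα=-0.9659 | (3,3) | tMaxX 1.4296 tMaxY 0.8075 | tΔX 3.8637 tΔY 1.0353
    t=0.8075 [y] (3,2)
    t=1.4296 [x] (4,2)
    t=1.8428 [y] (4,1)
    t=2.8781 [y] (4,0) — stop
  → r_1 = 2.8781
beam 2: φ=-45°, α=330°
  cosα=0.8660 sinα=-0.5000 | (3,3) | tMaxX 0.4272 tMaxY 1.5600 | tΔX 1.1547 tΔY 2.0000
    t=0.4272 [x] (4,3)
    t=1.5600 [y] (4,2)
    t=1.5819 [x] (5,2)
    t=2.7366 [x] (6,2)
    t=3.5600 [y] (6,1)
    t=3.8913 [x] (7,1)
    t=5.0460 [x] (8,1)
    t=5.5600 [y] (8,0) — stop
  → r_2 = 5.5600
beam 3: φ=0°, α=15°
  cosα=0.9659 sinα=0.2588 | (3,3) | tMaxX 0.3831 tMaxY 0.8500 | tΔX 1.0353 tΔY 3.8637
    t=0.3831 [x] (4,3)
    t=0.8500 [y] (4,4)
    t=1.4183 [x] (5,4)
    t=2.4536 [x] (6,4) — stop
  → r_3 = 2.4536
beam 4: φ=45°, α=60°
  cosα=0.5000 sinα=0.8660 | (3,3) | tMaxX 0.7400 tMaxY 0.2540 | tΔX 2.0000 tΔY 1.1547
    t=0.2540 [y] (3,4)
    t=0.7400 [x] (4,4)
    t=1.4087 [y] (4,5) — stop
  → r_4 = 1.4087
beam 5: φ=90°, α=105°
  cosα=-0.2588 sinα=0.9659 | (3,3) | tMaxX 2.4341 tMaxY 0.2278 | tΔX 3.8637 tΔY 1.0353
    t=0.2278 [y] (3,4)
    t=1.2630 [y] (3,5) — stop
  → r_5 = 1.2630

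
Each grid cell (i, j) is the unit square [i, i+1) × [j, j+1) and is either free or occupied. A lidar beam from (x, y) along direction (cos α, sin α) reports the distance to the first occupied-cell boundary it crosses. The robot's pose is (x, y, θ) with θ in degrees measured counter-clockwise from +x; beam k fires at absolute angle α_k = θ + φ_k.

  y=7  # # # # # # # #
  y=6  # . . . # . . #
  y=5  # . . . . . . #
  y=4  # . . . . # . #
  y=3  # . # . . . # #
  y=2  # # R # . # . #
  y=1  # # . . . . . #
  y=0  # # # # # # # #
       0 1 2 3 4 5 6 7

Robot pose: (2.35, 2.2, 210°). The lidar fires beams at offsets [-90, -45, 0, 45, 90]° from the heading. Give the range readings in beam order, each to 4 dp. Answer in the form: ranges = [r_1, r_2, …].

ranges = [0.7000, 0.3623, 0.4041, 1.2423, 1.3856]

beam 1: φ=-90°, α=120°
  d=(-0.5000,0.8660)  start (2,2)  tX=0.7000 tY=0.9238  stride 1/|dx|=2.0000 1/|dy|=1.1547
    cross x-line → (1,2), t=0.7000 (wall)
  → r_1 = 0.7000
beam 2: φ=-45°, α=165°
  d=(-0.9659,0.2588)  start (2,2)  tX=0.3623 tY=3.0910  stride 1/|dx|=1.0353 1/|dy|=3.8637
    cross x-line → (1,2), t=0.3623 (wall)
  → r_2 = 0.3623
beam 3: φ=0°, α=210°
  d=(-0.8660,-0.5000)  start (2,2)  tX=0.4041 tY=0.4000  stride 1/|dx|=1.1547 1/|dy|=2.0000
    cross y-line → (2,1), t=0.4000
    cross x-line → (1,1), t=0.4041 (wall)
  → r_3 = 0.4041
beam 4: φ=45°, α=255°
  d=(-0.2588,-0.9659)  start (2,2)  tX=1.3523 tY=0.2071  stride 1/|dx|=3.8637 1/|dy|=1.0353
    cross y-line → (2,1), t=0.2071
    cross y-line → (2,0), t=1.2423 (wall)
  → r_4 = 1.2423
beam 5: φ=90°, α=300°
  d=(0.5000,-0.8660)  start (2,2)  tX=1.3000 tY=0.2309  stride 1/|dx|=2.0000 1/|dy|=1.1547
    cross y-line → (2,1), t=0.2309
    cross x-line → (3,1), t=1.3000
    cross y-line → (3,0), t=1.3856 (wall)
  → r_5 = 1.3856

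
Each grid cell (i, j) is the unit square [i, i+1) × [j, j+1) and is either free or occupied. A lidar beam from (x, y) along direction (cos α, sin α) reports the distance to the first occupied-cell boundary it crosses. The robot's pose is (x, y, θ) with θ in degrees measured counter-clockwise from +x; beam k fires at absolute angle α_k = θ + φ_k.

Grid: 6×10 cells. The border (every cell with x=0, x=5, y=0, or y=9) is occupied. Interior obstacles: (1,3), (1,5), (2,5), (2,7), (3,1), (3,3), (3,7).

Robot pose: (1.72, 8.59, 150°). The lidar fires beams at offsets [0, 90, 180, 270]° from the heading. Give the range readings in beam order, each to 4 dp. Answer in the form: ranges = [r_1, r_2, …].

ranges = [0.8200, 1.4400, 1.1800, 0.4734]

beam 1: φ=0°, α=150°
  cosα=-0.8660 sinα=0.5000 | (1,8) | tMaxX 0.8314 tMaxY 0.8200 | tΔX 1.1547 tΔY 2.0000
    t=0.8200 [y] (1,9) — stop
  → r_1 = 0.8200
beam 2: φ=90°, α=240°
  cosα=-0.5000 sinα=-0.8660 | (1,8) | tMaxX 1.4400 tMaxY 0.6813 | tΔX 2.0000 tΔY 1.1547
    t=0.6813 [y] (1,7)
    t=1.4400 [x] (0,7) — stop
  → r_2 = 1.4400
beam 3: φ=180°, α=330°
  cosα=0.8660 sinα=-0.5000 | (1,8) | tMaxX 0.3233 tMaxY 1.1800 | tΔX 1.1547 tΔY 2.0000
    t=0.3233 [x] (2,8)
    t=1.1800 [y] (2,7) — stop
  → r_3 = 1.1800
beam 4: φ=270°, α=60°
  cosα=0.5000 sinα=0.8660 | (1,8) | tMaxX 0.5600 tMaxY 0.4734 | tΔX 2.0000 tΔY 1.1547
    t=0.4734 [y] (1,9) — stop
  → r_4 = 0.4734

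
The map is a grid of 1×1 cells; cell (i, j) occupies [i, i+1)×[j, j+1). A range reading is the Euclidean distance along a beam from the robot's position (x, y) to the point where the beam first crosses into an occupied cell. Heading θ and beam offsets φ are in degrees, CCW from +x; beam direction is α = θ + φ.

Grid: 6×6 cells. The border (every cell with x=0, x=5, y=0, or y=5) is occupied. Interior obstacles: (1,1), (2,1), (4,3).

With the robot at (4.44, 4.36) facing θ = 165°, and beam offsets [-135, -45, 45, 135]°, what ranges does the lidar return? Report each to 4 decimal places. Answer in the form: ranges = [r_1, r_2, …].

ranges = [0.6466, 0.7390, 3.9722, 0.4157]

beam 1: φ=-135°, α=30°
  d=(0.8660,0.5000)  start (4,4)  tX=0.6466 tY=1.2800  stride 1/|dx|=1.1547 1/|dy|=2.0000
    cross x-line → (5,4), t=0.6466 (wall)
  → r_1 = 0.6466
beam 2: φ=-45°, α=120°
  d=(-0.5000,0.8660)  start (4,4)  tX=0.8800 tY=0.7390  stride 1/|dx|=2.0000 1/|dy|=1.1547
    cross y-line → (4,5), t=0.7390 (wall)
  → r_2 = 0.7390
beam 3: φ=45°, α=210°
  d=(-0.8660,-0.5000)  start (4,4)  tX=0.5081 tY=0.7200  stride 1/|dx|=1.1547 1/|dy|=2.0000
    cross x-line → (3,4), t=0.5081
    cross y-line → (3,3), t=0.7200
    cross x-line → (2,3), t=1.6628
    cross y-line → (2,2), t=2.7200
    cross x-line → (1,2), t=2.8175
    cross x-line → (0,2), t=3.9722 (wall)
  → r_3 = 3.9722
beam 4: φ=135°, α=300°
  d=(0.5000,-0.8660)  start (4,4)  tX=1.1200 tY=0.4157  stride 1/|dx|=2.0000 1/|dy|=1.1547
    cross y-line → (4,3), t=0.4157 (wall)
  → r_4 = 0.4157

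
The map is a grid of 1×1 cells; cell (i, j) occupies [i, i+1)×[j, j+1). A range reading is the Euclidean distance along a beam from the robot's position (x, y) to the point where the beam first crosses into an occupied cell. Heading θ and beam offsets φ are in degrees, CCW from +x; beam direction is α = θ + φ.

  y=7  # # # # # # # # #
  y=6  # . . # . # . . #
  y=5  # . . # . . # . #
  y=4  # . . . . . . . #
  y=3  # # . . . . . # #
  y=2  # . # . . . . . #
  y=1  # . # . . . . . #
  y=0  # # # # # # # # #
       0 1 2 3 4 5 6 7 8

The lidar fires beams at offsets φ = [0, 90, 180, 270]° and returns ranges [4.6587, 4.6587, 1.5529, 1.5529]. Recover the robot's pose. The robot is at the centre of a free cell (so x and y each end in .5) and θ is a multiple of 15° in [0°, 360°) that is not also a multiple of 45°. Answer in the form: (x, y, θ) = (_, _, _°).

(x, y, θ) = (6.5, 2.5, 75°)

Candidates: 34 free-cell centres × 16 headings = 544 poses. Raycast each; keep the one whose scan matches to 4 dp.
  (7.5, 2.5, 285°): beam 1 = 1.5529 ≠ 4.6587 ✗
  (1.5, 1.5, 150°): beam 1 = 0.5774 ≠ 4.6587 ✗
  (5.5, 5.5, 210°): beam 1 = 4.0415 ≠ 4.6587 ✗
  …
  (6.5, 2.5, 75°): r_1=4.6587, r_2=4.6587, r_3=1.5529, r_4=1.5529 — all match ✓
Unique over the lattice → pose = (6.5, 2.5, 75°).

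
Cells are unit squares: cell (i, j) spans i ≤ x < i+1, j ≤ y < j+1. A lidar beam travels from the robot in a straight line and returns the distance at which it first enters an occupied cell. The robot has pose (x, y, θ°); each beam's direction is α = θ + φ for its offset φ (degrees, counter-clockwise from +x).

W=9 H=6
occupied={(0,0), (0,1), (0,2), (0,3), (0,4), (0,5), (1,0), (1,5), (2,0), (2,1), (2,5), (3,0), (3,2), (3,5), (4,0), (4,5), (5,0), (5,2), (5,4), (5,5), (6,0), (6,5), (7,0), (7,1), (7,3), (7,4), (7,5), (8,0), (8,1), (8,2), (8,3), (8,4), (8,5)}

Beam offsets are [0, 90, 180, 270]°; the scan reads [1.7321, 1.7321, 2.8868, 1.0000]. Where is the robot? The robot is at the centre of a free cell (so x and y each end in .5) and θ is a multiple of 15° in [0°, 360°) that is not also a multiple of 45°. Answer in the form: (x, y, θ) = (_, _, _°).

The pose lattice has 21·16 = 336 candidates. Test each by forward raycasting.
  (3.5, 3.5, 60°): beam 2 = 2.8868 ≠ 1.7321 ✗
  (1.5, 4.5, 60°): beam 1 = 0.5774 ≠ 1.7321 ✗
  (5.5, 1.5, 345°): beam 1 = 1.5529 ≠ 1.7321 ✗
  (2.5, 3.5, 105°): beam 1 = 1.5529 ≠ 1.7321 ✗
  …
  (2.5, 3.5, 60°): r_1=1.7321, r_2=1.7321, r_3=2.8868, r_4=1.0000 — all match ✓
Only this pose fits every beam.

(x, y, θ) = (2.5, 3.5, 60°)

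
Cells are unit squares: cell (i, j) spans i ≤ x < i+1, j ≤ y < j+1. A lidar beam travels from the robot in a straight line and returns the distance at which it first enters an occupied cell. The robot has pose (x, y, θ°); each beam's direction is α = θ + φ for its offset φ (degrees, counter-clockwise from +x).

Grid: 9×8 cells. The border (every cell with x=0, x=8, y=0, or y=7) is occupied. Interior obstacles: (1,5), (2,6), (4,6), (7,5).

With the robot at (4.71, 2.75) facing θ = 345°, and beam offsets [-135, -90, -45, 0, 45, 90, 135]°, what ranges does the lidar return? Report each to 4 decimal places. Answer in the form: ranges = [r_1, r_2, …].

ranges = [3.5000, 1.8117, 2.0207, 3.4061, 3.7990, 4.3999, 3.7528]

beam 1: φ=-135°, α=210°
  direction (-0.8660, -0.5000); cell (4,2); t to first gridline: x 0.8198, y 1.5000 (then +1.1547 / +2.0000)
    (3,2) via x @ 0.8198
    (3,1) via y @ 1.5000
    (2,1) via x @ 1.9745
    (1,1) via x @ 3.1292
    (1,0) via y @ 3.5000  # hit
  → r_1 = 3.5000
beam 2: φ=-90°, α=255°
  direction (-0.2588, -0.9659); cell (4,2); t to first gridline: x 2.7432, y 0.7765 (then +3.8637 / +1.0353)
    (4,1) via y @ 0.7765
    (4,0) via y @ 1.8117  # hit
  → r_2 = 1.8117
beam 3: φ=-45°, α=300°
  direction (0.5000, -0.8660); cell (4,2); t to first gridline: x 0.5800, y 0.8660 (then +2.0000 / +1.1547)
    (5,2) via x @ 0.5800
    (5,1) via y @ 0.8660
    (5,0) via y @ 2.0207  # hit
  → r_3 = 2.0207
beam 4: φ=0°, α=345°
  direction (0.9659, -0.2588); cell (4,2); t to first gridline: x 0.3002, y 2.8978 (then +1.0353 / +3.8637)
    (5,2) via x @ 0.3002
    (6,2) via x @ 1.3355
    (7,2) via x @ 2.3708
    (7,1) via y @ 2.8978
    (8,1) via x @ 3.4061  # hit
  → r_4 = 3.4061
beam 5: φ=45°, α=30°
  direction (0.8660, 0.5000); cell (4,2); t to first gridline: x 0.3349, y 0.5000 (then +1.1547 / +2.0000)
    (5,2) via x @ 0.3349
    (5,3) via y @ 0.5000
    (6,3) via x @ 1.4896
    (6,4) via y @ 2.5000
    (7,4) via x @ 2.6443
    (8,4) via x @ 3.7990  # hit
  → r_5 = 3.7990
beam 6: φ=90°, α=75°
  direction (0.2588, 0.9659); cell (4,2); t to first gridline: x 1.1205, y 0.2588 (then +3.8637 / +1.0353)
    (4,3) via y @ 0.2588
    (5,3) via x @ 1.1205
    (5,4) via y @ 1.2941
    (5,5) via y @ 2.3294
    (5,6) via y @ 3.3646
    (5,7) via y @ 4.3999  # hit
  → r_6 = 4.3999
beam 7: φ=135°, α=120°
  direction (-0.5000, 0.8660); cell (4,2); t to first gridline: x 1.4200, y 0.2887 (then +2.0000 / +1.1547)
    (4,3) via y @ 0.2887
    (3,3) via x @ 1.4200
    (3,4) via y @ 1.4434
    (3,5) via y @ 2.5981
    (2,5) via x @ 3.4200
    (2,6) via y @ 3.7528  # hit
  → r_7 = 3.7528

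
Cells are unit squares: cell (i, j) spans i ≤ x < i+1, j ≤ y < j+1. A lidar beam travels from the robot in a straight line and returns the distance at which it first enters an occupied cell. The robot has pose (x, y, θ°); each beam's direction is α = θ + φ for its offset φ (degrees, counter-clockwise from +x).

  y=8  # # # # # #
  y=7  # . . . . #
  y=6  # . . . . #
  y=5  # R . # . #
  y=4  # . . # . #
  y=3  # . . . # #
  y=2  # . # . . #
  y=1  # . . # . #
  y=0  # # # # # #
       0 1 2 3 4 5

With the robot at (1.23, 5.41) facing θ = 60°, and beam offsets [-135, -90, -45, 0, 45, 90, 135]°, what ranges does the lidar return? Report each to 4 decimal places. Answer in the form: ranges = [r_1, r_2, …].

ranges = [2.9751, 2.0438, 1.8324, 2.9907, 0.8887, 0.2656, 0.2381]

beam 1: φ=-135°, α=285°
  direction (0.2588, -0.9659); cell (1,5); t to first gridline: x 2.9751, y 0.4245 (then +3.8637 / +1.0353)
    (1,4) via y @ 0.4245
    (1,3) via y @ 1.4597
    (1,2) via y @ 2.4950
    (2,2) via x @ 2.9751  # hit
  → r_1 = 2.9751
beam 2: φ=-90°, α=330°
  direction (0.8660, -0.5000); cell (1,5); t to first gridline: x 0.8891, y 0.8200 (then +1.1547 / +2.0000)
    (1,4) via y @ 0.8200
    (2,4) via x @ 0.8891
    (3,4) via x @ 2.0438  # hit
  → r_2 = 2.0438
beam 3: φ=-45°, α=15°
  direction (0.9659, 0.2588); cell (1,5); t to first gridline: x 0.7972, y 2.2796 (then +1.0353 / +3.8637)
    (2,5) via x @ 0.7972
    (3,5) via x @ 1.8324  # hit
  → r_3 = 1.8324
beam 4: φ=0°, α=60°
  direction (0.5000, 0.8660); cell (1,5); t to first gridline: x 1.5400, y 0.6813 (then +2.0000 / +1.1547)
    (1,6) via y @ 0.6813
    (2,6) via x @ 1.5400
    (2,7) via y @ 1.8360
    (2,8) via y @ 2.9907  # hit
  → r_4 = 2.9907
beam 5: φ=45°, α=105°
  direction (-0.2588, 0.9659); cell (1,5); t to first gridline: x 0.8887, y 0.6108 (then +3.8637 / +1.0353)
    (1,6) via y @ 0.6108
    (0,6) via x @ 0.8887  # hit
  → r_5 = 0.8887
beam 6: φ=90°, α=150°
  direction (-0.8660, 0.5000); cell (1,5); t to first gridline: x 0.2656, y 1.1800 (then +1.1547 / +2.0000)
    (0,5) via x @ 0.2656  # hit
  → r_6 = 0.2656
beam 7: φ=135°, α=195°
  direction (-0.9659, -0.2588); cell (1,5); t to first gridline: x 0.2381, y 1.5841 (then +1.0353 / +3.8637)
    (0,5) via x @ 0.2381  # hit
  → r_7 = 0.2381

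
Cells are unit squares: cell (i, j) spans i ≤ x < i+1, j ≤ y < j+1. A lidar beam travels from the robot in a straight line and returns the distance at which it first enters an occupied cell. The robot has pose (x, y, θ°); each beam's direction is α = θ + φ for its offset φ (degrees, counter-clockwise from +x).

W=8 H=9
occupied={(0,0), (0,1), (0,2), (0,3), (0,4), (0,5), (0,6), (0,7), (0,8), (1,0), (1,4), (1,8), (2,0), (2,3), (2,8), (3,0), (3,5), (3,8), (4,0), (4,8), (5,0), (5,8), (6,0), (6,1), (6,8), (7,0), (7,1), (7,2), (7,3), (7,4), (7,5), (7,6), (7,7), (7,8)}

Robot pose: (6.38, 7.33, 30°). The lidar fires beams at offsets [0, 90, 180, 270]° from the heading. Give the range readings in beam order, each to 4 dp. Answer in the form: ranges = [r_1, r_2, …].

beam 1: φ=0°, α=30°
  dir = (cos 30°, sin 30°) = (0.8660, 0.5000); from cell (6,7)
  next x-line at t=0.7159, next y-line at t=1.3400; Δt_x=1.1547, Δt_y=2.0000
    x: enter (7,7) at t=0.7159 ← occupied
  → r_1 = 0.7159
beam 2: φ=90°, α=120°
  dir = (cos 120°, sin 120°) = (-0.5000, 0.8660); from cell (6,7)
  next x-line at t=0.7600, next y-line at t=0.7736; Δt_x=2.0000, Δt_y=1.1547
    x: enter (5,7) at t=0.7600
    y: enter (5,8) at t=0.7736 ← occupied
  → r_2 = 0.7736
beam 3: φ=180°, α=210°
  dir = (cos 210°, sin 210°) = (-0.8660, -0.5000); from cell (6,7)
  next x-line at t=0.4388, next y-line at t=0.6600; Δt_x=1.1547, Δt_y=2.0000
    x: enter (5,7) at t=0.4388
    y: enter (5,6) at t=0.6600
    x: enter (4,6) at t=1.5935
    y: enter (4,5) at t=2.6600
    x: enter (3,5) at t=2.7482 ← occupied
  → r_3 = 2.7482
beam 4: φ=270°, α=300°
  dir = (cos 300°, sin 300°) = (0.5000, -0.8660); from cell (6,7)
  next x-line at t=1.2400, next y-line at t=0.3811; Δt_x=2.0000, Δt_y=1.1547
    y: enter (6,6) at t=0.3811
    x: enter (7,6) at t=1.2400 ← occupied
  → r_4 = 1.2400

ranges = [0.7159, 0.7736, 2.7482, 1.2400]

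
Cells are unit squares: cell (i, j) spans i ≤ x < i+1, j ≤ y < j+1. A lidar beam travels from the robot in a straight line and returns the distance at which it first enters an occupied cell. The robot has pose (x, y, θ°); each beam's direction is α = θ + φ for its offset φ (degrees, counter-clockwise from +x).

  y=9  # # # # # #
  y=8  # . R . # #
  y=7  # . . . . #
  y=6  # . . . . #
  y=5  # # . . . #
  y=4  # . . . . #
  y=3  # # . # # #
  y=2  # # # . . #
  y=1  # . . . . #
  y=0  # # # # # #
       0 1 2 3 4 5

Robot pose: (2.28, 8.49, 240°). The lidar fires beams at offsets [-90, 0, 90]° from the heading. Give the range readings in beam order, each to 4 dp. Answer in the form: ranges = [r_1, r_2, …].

ranges = [1.0200, 2.5600, 3.1408]

beam 1: φ=-90°, α=150°
  direction (-0.8660, 0.5000); cell (2,8); t to first gridline: x 0.3233, y 1.0200 (then +1.1547 / +2.0000)
    (1,8) via x @ 0.3233
    (1,9) via y @ 1.0200  # hit
  → r_1 = 1.0200
beam 2: φ=0°, α=240°
  direction (-0.5000, -0.8660); cell (2,8); t to first gridline: x 0.5600, y 0.5658 (then +2.0000 / +1.1547)
    (1,8) via x @ 0.5600
    (1,7) via y @ 0.5658
    (1,6) via y @ 1.7205
    (0,6) via x @ 2.5600  # hit
  → r_2 = 2.5600
beam 3: φ=90°, α=330°
  direction (0.8660, -0.5000); cell (2,8); t to first gridline: x 0.8314, y 0.9800 (then +1.1547 / +2.0000)
    (3,8) via x @ 0.8314
    (3,7) via y @ 0.9800
    (4,7) via x @ 1.9861
    (4,6) via y @ 2.9800
    (5,6) via x @ 3.1408  # hit
  → r_3 = 3.1408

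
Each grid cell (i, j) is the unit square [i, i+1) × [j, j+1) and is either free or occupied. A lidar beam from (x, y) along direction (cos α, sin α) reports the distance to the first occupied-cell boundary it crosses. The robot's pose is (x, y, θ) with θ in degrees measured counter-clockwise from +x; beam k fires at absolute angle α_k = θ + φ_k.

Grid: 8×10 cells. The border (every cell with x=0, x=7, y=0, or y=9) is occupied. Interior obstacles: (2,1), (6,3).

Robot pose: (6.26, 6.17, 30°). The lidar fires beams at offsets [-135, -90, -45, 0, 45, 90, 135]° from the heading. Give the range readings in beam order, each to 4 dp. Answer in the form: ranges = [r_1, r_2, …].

ranges = [5.3524, 1.4800, 0.7661, 0.8545, 2.8591, 3.2678, 5.4456]

beam 1: φ=-135°, α=255°
  direction (-0.2588, -0.9659); cell (6,6); t to first gridline: x 1.0046, y 0.1760 (then +3.8637 / +1.0353)
    (6,5) via y @ 0.1760
    (5,5) via x @ 1.0046
    (5,4) via y @ 1.2113
    (5,3) via y @ 2.2465
    (5,2) via y @ 3.2818
    (5,1) via y @ 4.3171
    (4,1) via x @ 4.8683
    (4,0) via y @ 5.3524  # hit
  → r_1 = 5.3524
beam 2: φ=-90°, α=300°
  direction (0.5000, -0.8660); cell (6,6); t to first gridline: x 1.4800, y 0.1963 (then +2.0000 / +1.1547)
    (6,5) via y @ 0.1963
    (6,4) via y @ 1.3510
    (7,4) via x @ 1.4800  # hit
  → r_2 = 1.4800
beam 3: φ=-45°, α=345°
  direction (0.9659, -0.2588); cell (6,6); t to first gridline: x 0.7661, y 0.6568 (then +1.0353 / +3.8637)
    (6,5) via y @ 0.6568
    (7,5) via x @ 0.7661  # hit
  → r_3 = 0.7661
beam 4: φ=0°, α=30°
  direction (0.8660, 0.5000); cell (6,6); t to first gridline: x 0.8545, y 1.6600 (then +1.1547 / +2.0000)
    (7,6) via x @ 0.8545  # hit
  → r_4 = 0.8545
beam 5: φ=45°, α=75°
  direction (0.2588, 0.9659); cell (6,6); t to first gridline: x 2.8591, y 0.8593 (then +3.8637 / +1.0353)
    (6,7) via y @ 0.8593
    (6,8) via y @ 1.8946
    (7,8) via x @ 2.8591  # hit
  → r_5 = 2.8591
beam 6: φ=90°, α=120°
  direction (-0.5000, 0.8660); cell (6,6); t to first gridline: x 0.5200, y 0.9584 (then +2.0000 / +1.1547)
    (5,6) via x @ 0.5200
    (5,7) via y @ 0.9584
    (5,8) via y @ 2.1131
    (4,8) via x @ 2.5200
    (4,9) via y @ 3.2678  # hit
  → r_6 = 3.2678
beam 7: φ=135°, α=165°
  direction (-0.9659, 0.2588); cell (6,6); t to first gridline: x 0.2692, y 3.2069 (then +1.0353 / +3.8637)
    (5,6) via x @ 0.2692
    (4,6) via x @ 1.3044
    (3,6) via x @ 2.3397
    (3,7) via y @ 3.2069
    (2,7) via x @ 3.3750
    (1,7) via x @ 4.4103
    (0,7) via x @ 5.4456  # hit
  → r_7 = 5.4456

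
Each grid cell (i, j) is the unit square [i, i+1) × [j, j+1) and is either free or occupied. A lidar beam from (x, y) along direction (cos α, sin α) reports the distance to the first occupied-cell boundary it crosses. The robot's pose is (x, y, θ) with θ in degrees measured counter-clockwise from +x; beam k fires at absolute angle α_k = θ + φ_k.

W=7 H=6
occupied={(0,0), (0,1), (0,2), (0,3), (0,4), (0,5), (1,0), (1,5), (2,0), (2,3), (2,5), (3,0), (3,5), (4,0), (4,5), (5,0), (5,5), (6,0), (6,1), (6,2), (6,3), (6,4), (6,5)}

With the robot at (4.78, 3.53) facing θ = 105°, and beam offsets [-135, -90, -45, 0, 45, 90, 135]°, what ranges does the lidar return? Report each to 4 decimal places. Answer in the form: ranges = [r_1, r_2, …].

beam 1: φ=-135°, α=330°
  direction (0.8660, -0.5000); cell (4,3); t to first gridline: x 0.2540, y 1.0600 (then +1.1547 / +2.0000)
    (5,3) via x @ 0.2540
    (5,2) via y @ 1.0600
    (6,2) via x @ 1.4087  # hit
  → r_1 = 1.4087
beam 2: φ=-90°, α=15°
  direction (0.9659, 0.2588); cell (4,3); t to first gridline: x 0.2278, y 1.8159 (then +1.0353 / +3.8637)
    (5,3) via x @ 0.2278
    (6,3) via x @ 1.2630  # hit
  → r_2 = 1.2630
beam 3: φ=-45°, α=60°
  direction (0.5000, 0.8660); cell (4,3); t to first gridline: x 0.4400, y 0.5427 (then +2.0000 / +1.1547)
    (5,3) via x @ 0.4400
    (5,4) via y @ 0.5427
    (5,5) via y @ 1.6974  # hit
  → r_3 = 1.6974
beam 4: φ=0°, α=105°
  direction (-0.2588, 0.9659); cell (4,3); t to first gridline: x 3.0137, y 0.4866 (then +3.8637 / +1.0353)
    (4,4) via y @ 0.4866
    (4,5) via y @ 1.5219  # hit
  → r_4 = 1.5219
beam 5: φ=45°, α=150°
  direction (-0.8660, 0.5000); cell (4,3); t to first gridline: x 0.9007, y 0.9400 (then +1.1547 / +2.0000)
    (3,3) via x @ 0.9007
    (3,4) via y @ 0.9400
    (2,4) via x @ 2.0554
    (2,5) via y @ 2.9400  # hit
  → r_5 = 2.9400
beam 6: φ=90°, α=195°
  direction (-0.9659, -0.2588); cell (4,3); t to first gridline: x 0.8075, y 2.0478 (then +1.0353 / +3.8637)
    (3,3) via x @ 0.8075
    (2,3) via x @ 1.8428  # hit
  → r_6 = 1.8428
beam 7: φ=135°, α=240°
  direction (-0.5000, -0.8660); cell (4,3); t to first gridline: x 1.5600, y 0.6120 (then +2.0000 / +1.1547)
    (4,2) via y @ 0.6120
    (3,2) via x @ 1.5600
    (3,1) via y @ 1.7667
    (3,0) via y @ 2.9214  # hit
  → r_7 = 2.9214

ranges = [1.4087, 1.2630, 1.6974, 1.5219, 2.9400, 1.8428, 2.9214]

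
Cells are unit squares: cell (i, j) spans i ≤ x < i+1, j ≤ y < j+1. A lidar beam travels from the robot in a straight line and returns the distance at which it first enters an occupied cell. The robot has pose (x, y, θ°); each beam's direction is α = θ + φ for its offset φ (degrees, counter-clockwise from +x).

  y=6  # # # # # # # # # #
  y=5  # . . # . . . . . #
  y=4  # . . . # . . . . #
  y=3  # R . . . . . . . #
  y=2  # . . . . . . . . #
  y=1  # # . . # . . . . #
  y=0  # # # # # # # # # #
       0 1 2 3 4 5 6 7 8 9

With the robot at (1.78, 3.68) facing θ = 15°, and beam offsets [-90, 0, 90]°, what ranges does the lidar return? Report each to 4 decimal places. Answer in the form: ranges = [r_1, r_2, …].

beam 1: φ=-90°, α=285°
  direction (0.2588, -0.9659); cell (1,3); t to first gridline: x 0.8500, y 0.7040 (then +3.8637 / +1.0353)
    (1,2) via y @ 0.7040
    (2,2) via x @ 0.8500
    (2,1) via y @ 1.7393
    (2,0) via y @ 2.7745  # hit
  → r_1 = 2.7745
beam 2: φ=0°, α=15°
  direction (0.9659, 0.2588); cell (1,3); t to first gridline: x 0.2278, y 1.2364 (then +1.0353 / +3.8637)
    (2,3) via x @ 0.2278
    (2,4) via y @ 1.2364
    (3,4) via x @ 1.2630
    (4,4) via x @ 2.2983  # hit
  → r_2 = 2.2983
beam 3: φ=90°, α=105°
  direction (-0.2588, 0.9659); cell (1,3); t to first gridline: x 3.0137, y 0.3313 (then +3.8637 / +1.0353)
    (1,4) via y @ 0.3313
    (1,5) via y @ 1.3666
    (1,6) via y @ 2.4018  # hit
  → r_3 = 2.4018

ranges = [2.7745, 2.2983, 2.4018]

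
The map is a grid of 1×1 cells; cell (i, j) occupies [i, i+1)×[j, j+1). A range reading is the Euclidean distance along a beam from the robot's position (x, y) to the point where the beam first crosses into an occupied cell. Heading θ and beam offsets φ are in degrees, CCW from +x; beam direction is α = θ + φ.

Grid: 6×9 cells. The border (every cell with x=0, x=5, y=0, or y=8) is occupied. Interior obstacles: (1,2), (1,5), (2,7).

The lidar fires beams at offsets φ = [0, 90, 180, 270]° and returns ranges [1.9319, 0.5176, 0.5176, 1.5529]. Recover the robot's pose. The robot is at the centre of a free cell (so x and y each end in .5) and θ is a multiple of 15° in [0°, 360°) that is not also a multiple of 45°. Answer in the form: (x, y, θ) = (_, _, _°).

(x, y, θ) = (4.5, 7.5, 285°)

The pose lattice has 25·16 = 400 candidates. Test each by forward raycasting.
  (1.5, 4.5, 345°): beam 1 = 3.6235 ≠ 1.9319 ✗
  (2.5, 6.5, 255°): beam 1 = 3.6235 ≠ 1.9319 ✗
  (3.5, 3.5, 210°): beam 1 = 1.7321 ≠ 1.9319 ✗
  (2.5, 1.5, 15°): beam 1 = 2.5882 ≠ 1.9319 ✗
  …
  (4.5, 7.5, 285°): r_1=1.9319, r_2=0.5176, r_3=0.5176, r_4=1.5529 — all match ✓
No second candidate reproduces the full scan.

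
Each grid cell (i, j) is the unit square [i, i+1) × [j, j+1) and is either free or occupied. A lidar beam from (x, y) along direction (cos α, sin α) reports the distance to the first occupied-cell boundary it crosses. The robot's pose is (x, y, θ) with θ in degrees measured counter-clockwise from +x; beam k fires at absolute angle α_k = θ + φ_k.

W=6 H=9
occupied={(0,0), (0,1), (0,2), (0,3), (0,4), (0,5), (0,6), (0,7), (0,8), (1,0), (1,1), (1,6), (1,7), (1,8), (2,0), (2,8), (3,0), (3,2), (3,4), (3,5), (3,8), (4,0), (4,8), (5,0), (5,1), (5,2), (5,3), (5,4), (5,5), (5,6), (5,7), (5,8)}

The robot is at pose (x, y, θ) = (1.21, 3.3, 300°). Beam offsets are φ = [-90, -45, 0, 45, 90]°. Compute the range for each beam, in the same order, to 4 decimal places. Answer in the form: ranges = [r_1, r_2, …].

ranges = [0.2425, 0.8114, 1.5011, 1.8531, 2.0669]

beam 1: φ=-90°, α=210°
  direction (-0.8660, -0.5000); cell (1,3); t to first gridline: x 0.2425, y 0.6000 (then +1.1547 / +2.0000)
    (0,3) via x @ 0.2425  # hit
  → r_1 = 0.2425
beam 2: φ=-45°, α=255°
  direction (-0.2588, -0.9659); cell (1,3); t to first gridline: x 0.8114, y 0.3106 (then +3.8637 / +1.0353)
    (1,2) via y @ 0.3106
    (0,2) via x @ 0.8114  # hit
  → r_2 = 0.8114
beam 3: φ=0°, α=300°
  direction (0.5000, -0.8660); cell (1,3); t to first gridline: x 1.5800, y 0.3464 (then +2.0000 / +1.1547)
    (1,2) via y @ 0.3464
    (1,1) via y @ 1.5011  # hit
  → r_3 = 1.5011
beam 4: φ=45°, α=345°
  direction (0.9659, -0.2588); cell (1,3); t to first gridline: x 0.8179, y 1.1591 (then +1.0353 / +3.8637)
    (2,3) via x @ 0.8179
    (2,2) via y @ 1.1591
    (3,2) via x @ 1.8531  # hit
  → r_4 = 1.8531
beam 5: φ=90°, α=30°
  direction (0.8660, 0.5000); cell (1,3); t to first gridline: x 0.9122, y 1.4000 (then +1.1547 / +2.0000)
    (2,3) via x @ 0.9122
    (2,4) via y @ 1.4000
    (3,4) via x @ 2.0669  # hit
  → r_5 = 2.0669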